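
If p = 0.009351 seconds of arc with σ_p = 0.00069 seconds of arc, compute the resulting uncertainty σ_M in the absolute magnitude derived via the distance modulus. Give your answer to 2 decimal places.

M = m − 5 log₁₀ d + 5 = m + 5 log₁₀ p + 5, so ∂M/∂p = 5/(p ln 10).
σ_M = (5/ln 10) · (σ_p/p) = 2.1715 × 0.00069/0.009351 = 2.1715 × 0.073789 = 0.16023.

σ_M = 0.16 mag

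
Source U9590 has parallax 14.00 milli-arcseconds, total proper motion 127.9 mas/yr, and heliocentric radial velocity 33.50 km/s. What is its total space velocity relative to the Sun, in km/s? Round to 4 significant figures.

d = 1/p = 1/0.01400″ = 71.429 pc.
μ = 127.9 mas/yr = 0.1279 ″/yr.
v_t = 4.740 μ d = 4.740 × 0.1279 × 71.429 = 43.304 km/s.
v = √(v_r² + v_t²) = √(33.50² + 43.304²) = √2997.49 = 54.749 km/s.

54.75 km/s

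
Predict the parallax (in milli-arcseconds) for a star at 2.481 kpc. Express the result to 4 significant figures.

d = 2.481 kpc = 2481 pc.
p = 1/d = 1/2481 = 0.00040306 arcsec.
= 0.00040306 × 1000 = 0.40306 mas.

0.4031 mas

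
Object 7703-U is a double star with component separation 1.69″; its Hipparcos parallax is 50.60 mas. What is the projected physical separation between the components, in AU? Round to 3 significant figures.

d = 1/p = 1/0.05060″ = 19.763 pc.
At distance d (pc), an angle of θ arcsec spans θ·d AU: s = 1.69 × 19.763 = 33.399 AU.

33.4 AU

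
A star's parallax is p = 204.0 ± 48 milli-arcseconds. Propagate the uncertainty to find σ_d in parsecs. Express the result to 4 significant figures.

1.153 pc

d = 1/p, so σ_d = σ_p / p².
σ_d = 0.0480 / (0.2040)² = 0.0480 / 0.041616 = 1.1534 pc.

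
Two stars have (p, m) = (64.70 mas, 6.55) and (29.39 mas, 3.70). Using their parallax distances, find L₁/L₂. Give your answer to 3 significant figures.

L₁/L₂ = 0.0149

d₁ = 1/p₁ = 1/0.06470″ = 15.456 pc; d₂ = 1/p₂ = 1/0.02939″ = 34.025 pc.
M₁ = m₁ − 5 log₁₀ d₁ + 5 = 6.55 − 5.9455 + 5 = 5.6045.
M₂ = 3.70 − 7.6590 + 5 = 1.0410.
L₁/L₂ = 10^(0.4(M₂ − M₁)) = 10^(0.4 × (-4.5635)) = 10^(-1.82540) = 0.014949.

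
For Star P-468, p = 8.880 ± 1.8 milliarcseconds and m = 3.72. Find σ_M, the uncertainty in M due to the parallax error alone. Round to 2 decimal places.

M = m − 5 log₁₀ d + 5 = m + 5 log₁₀ p + 5, so ∂M/∂p = 5/(p ln 10).
σ_M = (5/ln 10) · (σ_p/p) = 2.1715 × 1.8/8.880 = 2.1715 × 0.2027 = 0.44016.

σ_M = 0.44 mag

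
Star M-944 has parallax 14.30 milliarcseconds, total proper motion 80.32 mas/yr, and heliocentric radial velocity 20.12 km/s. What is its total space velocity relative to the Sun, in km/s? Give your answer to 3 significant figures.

d = 1/p = 1/0.01430″ = 69.93 pc.
μ = 80.32 mas/yr = 0.08032 ″/yr.
v_t = 4.740 μ d = 4.740 × 0.08032 × 69.93 = 26.624 km/s.
v = √(v_r² + v_t²) = √(20.12² + 26.624²) = √1113.65 = 33.371 km/s.

33.4 km/s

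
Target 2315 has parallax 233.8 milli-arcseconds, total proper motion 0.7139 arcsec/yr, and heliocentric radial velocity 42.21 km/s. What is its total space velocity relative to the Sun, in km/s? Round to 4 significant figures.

44.62 km/s

d = 1/p = 1/0.2338″ = 4.2772 pc.
v_t = 4.740 μ d = 4.740 × 0.7139 × 4.2772 = 14.474 km/s.
v = √(v_r² + v_t²) = √(42.21² + 14.474²) = √1991.18 = 44.623 km/s.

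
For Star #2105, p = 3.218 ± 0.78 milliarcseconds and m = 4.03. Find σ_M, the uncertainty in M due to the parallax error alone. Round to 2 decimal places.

M = m − 5 log₁₀ d + 5 = m + 5 log₁₀ p + 5, so ∂M/∂p = 5/(p ln 10).
σ_M = (5/ln 10) · (σ_p/p) = 2.1715 × 0.78/3.218 = 2.1715 × 0.24239 = 0.52635.

σ_M = 0.53 mag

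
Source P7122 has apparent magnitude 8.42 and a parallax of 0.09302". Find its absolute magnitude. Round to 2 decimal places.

M = 8.26

d = 1/p = 1/0.09302″ = 10.75 pc.
m − M = 5 log₁₀(10.75) − 5 = 5.1570 − 5 = 0.1570.
M = m − (m − M) = 8.42 − 0.1570 = 8.26.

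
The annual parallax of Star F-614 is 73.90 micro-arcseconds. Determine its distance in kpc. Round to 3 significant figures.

p = 73.90 micro-arcseconds = 0.00007390 arcsec.
d = 1/p = 1/0.00007390 = 13532 pc.
= 13.532 kpc.

13.5 kpc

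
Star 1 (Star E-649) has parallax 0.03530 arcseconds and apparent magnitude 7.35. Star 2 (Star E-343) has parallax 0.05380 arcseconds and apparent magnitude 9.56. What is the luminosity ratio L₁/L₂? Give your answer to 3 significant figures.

L₁/L₂ = 17.8

d₁ = 1/p₁ = 1/0.03530″ = 28.329 pc; d₂ = 1/p₂ = 1/0.05380″ = 18.587 pc.
M₁ = m₁ − 5 log₁₀ d₁ + 5 = 7.35 − 7.2612 + 5 = 5.0888.
M₂ = 9.56 − 6.3460 + 5 = 8.2140.
L₁/L₂ = 10^(0.4(M₂ − M₁)) = 10^(0.4 × 3.1252) = 10^1.25008 = 17.786.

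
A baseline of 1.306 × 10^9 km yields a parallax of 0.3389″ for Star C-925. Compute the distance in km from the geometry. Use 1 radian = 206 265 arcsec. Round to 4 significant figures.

θ = 0.3389″ = 0.3389/206265 = 1.6430 × 10^-6 rad.
d = B/θ = (1.306 × 10^9) / (1.6430 × 10^-6) = 7.9489 × 10^14 km.

7.949 × 10^14 km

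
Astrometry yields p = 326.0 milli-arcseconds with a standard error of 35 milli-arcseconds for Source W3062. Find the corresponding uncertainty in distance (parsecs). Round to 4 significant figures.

d = 1/p, so σ_d = σ_p / p².
σ_d = 0.0350 / (0.3260)² = 0.0350 / 0.10628 = 0.32932 pc.

0.3293 pc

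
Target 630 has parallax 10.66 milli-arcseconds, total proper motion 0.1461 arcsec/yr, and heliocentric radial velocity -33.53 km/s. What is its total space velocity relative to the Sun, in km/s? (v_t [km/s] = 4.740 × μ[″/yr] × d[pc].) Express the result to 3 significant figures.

73.1 km/s

d = 1/p = 1/0.01066″ = 93.809 pc.
v_t = 4.740 μ d = 4.740 × 0.1461 × 93.809 = 64.964 km/s.
v = √(v_r² + v_t²) = √((-33.53)² + 64.964²) = √5344.58 = 73.107 km/s.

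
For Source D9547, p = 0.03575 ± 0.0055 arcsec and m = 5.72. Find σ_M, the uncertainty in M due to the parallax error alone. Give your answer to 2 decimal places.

M = m − 5 log₁₀ d + 5 = m + 5 log₁₀ p + 5, so ∂M/∂p = 5/(p ln 10).
σ_M = (5/ln 10) · (σ_p/p) = 2.1715 × 0.0055/0.03575 = 2.1715 × 0.15385 = 0.33409.

σ_M = 0.33 mag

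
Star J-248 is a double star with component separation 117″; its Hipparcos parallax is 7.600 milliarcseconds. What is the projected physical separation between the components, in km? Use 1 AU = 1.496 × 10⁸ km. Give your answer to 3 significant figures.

2.30 × 10^12 km

d = 1/p = 1/0.007600″ = 131.58 pc.
At distance d (pc), an angle of θ arcsec spans θ·d AU: s = 117 × 131.58 = 15395 AU.
= 15395 × 1.496 × 10⁸ km = 2.3031 × 10^12 km.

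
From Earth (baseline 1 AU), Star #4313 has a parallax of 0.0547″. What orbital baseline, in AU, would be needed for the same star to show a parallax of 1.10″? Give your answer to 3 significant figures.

20.1 AU

Parallax scales linearly with baseline: p ∝ B, so B = p_target / p_Earth × 1 AU.
B = 1.10 / 0.0547 = 20.11 AU.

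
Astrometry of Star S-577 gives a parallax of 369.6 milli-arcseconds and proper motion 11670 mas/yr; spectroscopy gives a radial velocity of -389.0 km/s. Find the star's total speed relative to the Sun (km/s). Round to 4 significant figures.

416.8 km/s

d = 1/p = 1/0.3696″ = 2.7056 pc.
μ = 11670 mas/yr = 11.67 ″/yr.
v_t = 4.740 μ d = 4.740 × 11.67 × 2.7056 = 149.66 km/s.
v = √(v_r² + v_t²) = √((-389.0)² + 149.66²) = √173719 = 416.8 km/s.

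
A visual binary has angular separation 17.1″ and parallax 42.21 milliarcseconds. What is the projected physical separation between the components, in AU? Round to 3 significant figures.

405 AU

d = 1/p = 1/0.04221″ = 23.691 pc.
At distance d (pc), an angle of θ arcsec spans θ·d AU: s = 17.1 × 23.691 = 405.12 AU.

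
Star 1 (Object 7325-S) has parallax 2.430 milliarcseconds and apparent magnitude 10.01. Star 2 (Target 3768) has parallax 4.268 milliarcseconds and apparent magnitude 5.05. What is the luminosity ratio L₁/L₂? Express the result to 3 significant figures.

d₁ = 1/p₁ = 1/0.002430″ = 411.52 pc; d₂ = 1/p₂ = 1/0.004268″ = 234.3 pc.
M₁ = m₁ − 5 log₁₀ d₁ + 5 = 10.01 − 13.0720 + 5 = 1.9380.
M₂ = 5.05 − 11.8489 + 5 = -1.7989.
L₁/L₂ = 10^(0.4(M₂ − M₁)) = 10^(0.4 × (-3.7369)) = 10^(-1.49476) = 0.032007.

L₁/L₂ = 0.0320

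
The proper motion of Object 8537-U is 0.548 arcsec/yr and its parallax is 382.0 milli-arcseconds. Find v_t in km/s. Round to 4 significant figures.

6.800 km/s

d = 1/p = 1/0.3820″ = 2.6178 pc.
v_t = 4.74 × μ × d = 4.74 × 0.548 × 2.6178 = 6.7998 km/s.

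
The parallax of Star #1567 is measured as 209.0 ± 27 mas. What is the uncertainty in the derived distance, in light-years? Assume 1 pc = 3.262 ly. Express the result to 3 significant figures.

2.02 ly

d = 1/p, so σ_d = σ_p / p².
σ_d = 0.0270 / (0.2090)² = 0.0270 / 0.043681 = 0.61812 pc = 0.61812 × 3.262 ly = 2.0163 ly.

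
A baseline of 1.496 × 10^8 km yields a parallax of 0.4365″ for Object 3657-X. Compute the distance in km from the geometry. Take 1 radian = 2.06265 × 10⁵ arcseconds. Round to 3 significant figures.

θ = 0.4365″ = 0.4365/206265 = 2.1162 × 10^-6 rad.
d = B/θ = (1.496 × 10^8) / (2.1162 × 10^-6) = 7.0693 × 10^13 km.

7.07 × 10^13 km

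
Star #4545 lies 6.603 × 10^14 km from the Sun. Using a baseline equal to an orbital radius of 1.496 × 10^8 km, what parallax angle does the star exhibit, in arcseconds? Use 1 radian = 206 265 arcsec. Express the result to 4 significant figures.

0.04673 arcsec

θ ≈ B/d = (1.496 × 10^8) / (6.603 × 10^14) = 2.2656 × 10^-7 rad.
In arcseconds: 2.2656 × 10^-7 × 206265 = 0.046731″.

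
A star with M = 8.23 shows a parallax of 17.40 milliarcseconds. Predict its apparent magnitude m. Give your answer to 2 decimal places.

d = 1/p = 1/0.01740″ = 57.471 pc.
m − M = 5 log₁₀ d − 5 = 5 log₁₀(57.471) − 5 = 8.7972 − 5 = 3.7972.
m = M + (m − M) = 8.23 + 3.7972 = 12.03.

m = 12.03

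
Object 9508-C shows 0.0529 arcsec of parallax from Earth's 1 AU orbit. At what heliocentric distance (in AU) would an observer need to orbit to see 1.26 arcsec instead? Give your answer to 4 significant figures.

Parallax scales linearly with baseline: p ∝ B, so B = p_target / p_Earth × 1 AU.
B = 1.26 / 0.0529 = 23.819 AU.

23.82 AU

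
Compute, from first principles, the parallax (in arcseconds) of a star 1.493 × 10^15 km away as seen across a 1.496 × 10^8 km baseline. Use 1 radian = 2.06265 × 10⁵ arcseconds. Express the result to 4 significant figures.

θ ≈ B/d = (1.496 × 10^8) / (1.493 × 10^15) = 1.0020 × 10^-7 rad.
In arcseconds: 1.0020 × 10^-7 × 206265 = 0.020668″.

0.02067 arcsec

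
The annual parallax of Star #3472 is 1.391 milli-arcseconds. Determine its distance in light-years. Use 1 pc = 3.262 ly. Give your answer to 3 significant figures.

p = 1.391 milli-arcseconds = 0.001391 arcsec.
d = 1/p = 1/0.001391 = 718.91 pc.
In light-years: 718.91 × 3.262 = 2345.1 ly.

2350 light years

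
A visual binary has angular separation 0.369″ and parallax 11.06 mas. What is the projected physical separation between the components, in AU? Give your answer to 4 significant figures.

d = 1/p = 1/0.01106″ = 90.416 pc.
At distance d (pc), an angle of θ arcsec spans θ·d AU: s = 0.369 × 90.416 = 33.364 AU.

33.36 AU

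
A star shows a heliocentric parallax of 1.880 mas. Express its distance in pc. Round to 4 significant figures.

531.9 pc

p = 1.880 mas = 0.001880 arcsec.
d = 1/p = 1/0.001880 = 531.91 pc.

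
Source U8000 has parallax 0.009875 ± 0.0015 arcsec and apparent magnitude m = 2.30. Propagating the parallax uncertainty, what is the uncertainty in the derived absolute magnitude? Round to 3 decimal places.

σ_M = 0.330 mag

M = m − 5 log₁₀ d + 5 = m + 5 log₁₀ p + 5, so ∂M/∂p = 5/(p ln 10).
σ_M = (5/ln 10) · (σ_p/p) = 2.1715 × 0.0015/0.009875 = 2.1715 × 0.1519 = 0.32985.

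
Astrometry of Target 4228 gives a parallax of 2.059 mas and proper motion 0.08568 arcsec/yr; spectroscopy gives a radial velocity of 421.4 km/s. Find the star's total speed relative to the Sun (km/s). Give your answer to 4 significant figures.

465.3 km/s

d = 1/p = 1/0.002059″ = 485.67 pc.
v_t = 4.740 μ d = 4.740 × 0.08568 × 485.67 = 197.24 km/s.
v = √(v_r² + v_t²) = √(421.4² + 197.24²) = √216482 = 465.28 km/s.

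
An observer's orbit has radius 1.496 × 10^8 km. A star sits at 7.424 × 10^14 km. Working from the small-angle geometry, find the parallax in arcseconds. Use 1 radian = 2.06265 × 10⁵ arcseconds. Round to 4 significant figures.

0.04156 arcsec

θ ≈ B/d = (1.496 × 10^8) / (7.424 × 10^14) = 2.0151 × 10^-7 rad.
In arcseconds: 2.0151 × 10^-7 × 206265 = 0.041564″.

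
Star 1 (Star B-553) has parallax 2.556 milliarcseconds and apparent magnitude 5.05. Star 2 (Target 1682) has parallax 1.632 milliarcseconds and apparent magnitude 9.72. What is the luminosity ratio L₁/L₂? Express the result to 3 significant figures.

L₁/L₂ = 30.1

d₁ = 1/p₁ = 1/0.002556″ = 391.24 pc; d₂ = 1/p₂ = 1/0.001632″ = 612.75 pc.
M₁ = m₁ − 5 log₁₀ d₁ + 5 = 5.05 − 12.9622 + 5 = -2.9122.
M₂ = 9.72 − 13.9364 + 5 = 0.7836.
L₁/L₂ = 10^(0.4(M₂ − M₁)) = 10^(0.4 × 3.6958) = 10^1.47832 = 30.083.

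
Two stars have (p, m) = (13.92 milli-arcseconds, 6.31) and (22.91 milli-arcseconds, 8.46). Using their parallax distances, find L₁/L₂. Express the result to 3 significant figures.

L₁/L₂ = 19.6

d₁ = 1/p₁ = 1/0.01392″ = 71.839 pc; d₂ = 1/p₂ = 1/0.02291″ = 43.649 pc.
M₁ = m₁ − 5 log₁₀ d₁ + 5 = 6.31 − 9.2818 + 5 = 2.0282.
M₂ = 8.46 − 8.1999 + 5 = 5.2601.
L₁/L₂ = 10^(0.4(M₂ − M₁)) = 10^(0.4 × 3.2319) = 10^1.29276 = 19.623.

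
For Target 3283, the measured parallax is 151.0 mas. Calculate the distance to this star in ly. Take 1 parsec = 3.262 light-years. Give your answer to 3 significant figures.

p = 151.0 mas = 0.1510 arcsec.
d = 1/p = 1/0.1510 = 6.6225 pc.
In light-years: 6.6225 × 3.262 = 21.603 ly.

21.6 ly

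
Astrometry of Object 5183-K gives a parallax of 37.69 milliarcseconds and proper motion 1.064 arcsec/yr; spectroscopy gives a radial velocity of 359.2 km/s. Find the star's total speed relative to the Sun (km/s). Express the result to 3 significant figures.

383 km/s

d = 1/p = 1/0.03769″ = 26.532 pc.
v_t = 4.740 μ d = 4.740 × 1.064 × 26.532 = 133.81 km/s.
v = √(v_r² + v_t²) = √(359.2² + 133.81²) = √146930 = 383.31 km/s.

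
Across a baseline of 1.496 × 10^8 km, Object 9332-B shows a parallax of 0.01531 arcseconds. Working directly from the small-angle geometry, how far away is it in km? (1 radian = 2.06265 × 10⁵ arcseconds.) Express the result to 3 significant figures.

θ = 0.01531″ = 0.01531/206265 = 7.4225 × 10^-8 rad.
d = B/θ = (1.496 × 10^8) / (7.4225 × 10^-8) = 2.0155 × 10^15 km.

2.02 × 10^15 km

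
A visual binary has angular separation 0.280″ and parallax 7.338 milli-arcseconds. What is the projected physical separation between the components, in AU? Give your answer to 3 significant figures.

38.2 AU

d = 1/p = 1/0.007338″ = 136.28 pc.
At distance d (pc), an angle of θ arcsec spans θ·d AU: s = 0.280 × 136.28 = 38.158 AU.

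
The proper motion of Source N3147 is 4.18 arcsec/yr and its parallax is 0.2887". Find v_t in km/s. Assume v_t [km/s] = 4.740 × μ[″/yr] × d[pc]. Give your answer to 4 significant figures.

d = 1/p = 1/0.2887″ = 3.4638 pc.
v_t = 4.74 × μ × d = 4.74 × 4.18 × 3.4638 = 68.629 km/s.

68.63 km/s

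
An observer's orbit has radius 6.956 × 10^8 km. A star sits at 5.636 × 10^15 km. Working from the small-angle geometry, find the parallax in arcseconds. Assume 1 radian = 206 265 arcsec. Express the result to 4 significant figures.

θ ≈ B/d = (6.956 × 10^8) / (5.636 × 10^15) = 1.2342 × 10^-7 rad.
In arcseconds: 1.2342 × 10^-7 × 206265 = 0.025457″.

0.02546 arcsec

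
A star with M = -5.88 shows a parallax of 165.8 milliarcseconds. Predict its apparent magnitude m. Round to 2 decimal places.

d = 1/p = 1/0.1658″ = 6.0314 pc.
m − M = 5 log₁₀ d − 5 = 5 log₁₀(6.0314) − 5 = 3.9021 − 5 = -1.0979.
m = M + (m − M) = -5.88 + (-1.0979) = -6.98.

m = -6.98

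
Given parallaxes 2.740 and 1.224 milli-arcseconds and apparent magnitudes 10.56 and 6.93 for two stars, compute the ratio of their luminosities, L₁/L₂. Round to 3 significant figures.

L₁/L₂ = 0.00705

d₁ = 1/p₁ = 1/0.002740″ = 364.96 pc; d₂ = 1/p₂ = 1/0.001224″ = 816.99 pc.
M₁ = m₁ − 5 log₁₀ d₁ + 5 = 10.56 − 12.8112 + 5 = 2.7488.
M₂ = 6.93 − 14.5611 + 5 = -2.6311.
L₁/L₂ = 10^(0.4(M₂ − M₁)) = 10^(0.4 × (-5.3799)) = 10^(-2.15196) = 0.0070476.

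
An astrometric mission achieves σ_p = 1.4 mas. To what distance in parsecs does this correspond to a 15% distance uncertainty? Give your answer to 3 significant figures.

σ_d/d = σ_p/p, so the condition is σ_p/p ≤ 0.15, i.e. p ≥ σ_p/0.15.
p_min = 1.4/0.15 = 9.3333 mas = 0.0093333 arcsec.
d_max = 1/p_min = 1/0.0093333 = 107.14 pc.

107 pc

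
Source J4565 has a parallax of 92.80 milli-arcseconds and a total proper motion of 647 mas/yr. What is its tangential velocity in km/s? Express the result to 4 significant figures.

d = 1/p = 1/0.09280″ = 10.776 pc.
μ = 647 mas/yr = 0.647 ″/yr.
v_t = 4.74 × μ × d = 4.74 × 0.647 × 10.776 = 33.048 km/s.

33.05 km/s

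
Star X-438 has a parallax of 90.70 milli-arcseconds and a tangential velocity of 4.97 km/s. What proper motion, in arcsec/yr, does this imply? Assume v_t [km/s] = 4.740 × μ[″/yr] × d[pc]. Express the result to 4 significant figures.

0.09510 arcsec/yr

d = 1/p = 1/0.09070″ = 11.025 pc.
μ = v_t / (4.74 d) = 4.97 / (4.74 × 11.025) = 4.97 / 52.259 = 0.095103 ″/yr.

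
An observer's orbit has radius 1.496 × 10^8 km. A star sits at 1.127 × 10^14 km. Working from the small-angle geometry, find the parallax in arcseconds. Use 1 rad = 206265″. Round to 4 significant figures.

0.2738 arcsec

θ ≈ B/d = (1.496 × 10^8) / (1.127 × 10^14) = 1.3274 × 10^-6 rad.
In arcseconds: 1.3274 × 10^-6 × 206265 = 0.2738″.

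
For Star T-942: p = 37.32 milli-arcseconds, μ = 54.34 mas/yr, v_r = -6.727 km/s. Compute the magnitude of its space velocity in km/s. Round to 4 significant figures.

9.638 km/s

d = 1/p = 1/0.03732″ = 26.795 pc.
μ = 54.34 mas/yr = 0.05434 ″/yr.
v_t = 4.740 μ d = 4.740 × 0.05434 × 26.795 = 6.9016 km/s.
v = √(v_r² + v_t²) = √((-6.727)² + 6.9016²) = √92.8846 = 9.6377 km/s.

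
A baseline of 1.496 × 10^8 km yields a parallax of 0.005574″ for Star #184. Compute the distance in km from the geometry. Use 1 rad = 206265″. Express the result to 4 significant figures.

5.536 × 10^15 km

θ = 0.005574″ = 0.005574/206265 = 2.7023 × 10^-8 rad.
d = B/θ = (1.496 × 10^8) / (2.7023 × 10^-8) = 5.5360 × 10^15 km.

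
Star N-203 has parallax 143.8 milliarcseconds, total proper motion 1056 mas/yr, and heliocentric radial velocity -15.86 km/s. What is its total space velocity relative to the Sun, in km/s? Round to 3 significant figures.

d = 1/p = 1/0.1438″ = 6.9541 pc.
μ = 1056 mas/yr = 1.056 ″/yr.
v_t = 4.740 μ d = 4.740 × 1.056 × 6.9541 = 34.808 km/s.
v = √(v_r² + v_t²) = √((-15.86)² + 34.808²) = √1463.14 = 38.251 km/s.

38.3 km/s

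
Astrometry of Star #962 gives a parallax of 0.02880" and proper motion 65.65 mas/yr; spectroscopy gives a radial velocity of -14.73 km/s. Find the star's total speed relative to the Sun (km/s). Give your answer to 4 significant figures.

18.27 km/s

d = 1/p = 1/0.02880″ = 34.722 pc.
μ = 65.65 mas/yr = 0.06565 ″/yr.
v_t = 4.740 μ d = 4.740 × 0.06565 × 34.722 = 10.805 km/s.
v = √(v_r² + v_t²) = √((-14.73)² + 10.805²) = √333.721 = 18.268 km/s.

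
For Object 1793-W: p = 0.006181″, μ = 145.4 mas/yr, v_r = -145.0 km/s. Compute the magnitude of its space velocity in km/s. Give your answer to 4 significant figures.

182.9 km/s

d = 1/p = 1/0.006181″ = 161.79 pc.
μ = 145.4 mas/yr = 0.1454 ″/yr.
v_t = 4.740 μ d = 4.740 × 0.1454 × 161.79 = 111.51 km/s.
v = √(v_r² + v_t²) = √((-145.0)² + 111.51²) = √33459.5 = 182.92 km/s.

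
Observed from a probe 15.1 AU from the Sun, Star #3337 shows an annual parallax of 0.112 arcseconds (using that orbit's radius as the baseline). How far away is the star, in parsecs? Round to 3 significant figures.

With baseline B (in AU) and parallax p (in arcsec), d = B/p parsecs.
d = 15.1 / 0.112 = 134.82 pc.

135 pc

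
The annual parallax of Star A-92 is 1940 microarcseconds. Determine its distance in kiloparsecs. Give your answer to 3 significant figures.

0.515 kpc

p = 1940 microarcseconds = 0.001940 arcsec.
d = 1/p = 1/0.001940 = 515.46 pc.
= 0.51546 kpc.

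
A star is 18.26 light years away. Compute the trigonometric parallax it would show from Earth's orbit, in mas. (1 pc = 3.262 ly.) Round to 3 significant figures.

179 mas

d = 18.26 ly ÷ 3.262 = 5.5978 pc.
p = 1/d = 1/5.5978 = 0.17864 arcsec.
= 0.17864 × 1000 = 178.64 mas.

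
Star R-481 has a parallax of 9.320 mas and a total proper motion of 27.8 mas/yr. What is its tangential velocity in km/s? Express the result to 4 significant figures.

d = 1/p = 1/0.009320″ = 107.3 pc.
μ = 27.8 mas/yr = 0.0278 ″/yr.
v_t = 4.74 × μ × d = 4.74 × 0.0278 × 107.3 = 14.139 km/s.

14.14 km/s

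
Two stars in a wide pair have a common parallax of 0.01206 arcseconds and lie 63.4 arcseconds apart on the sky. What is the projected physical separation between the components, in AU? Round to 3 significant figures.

5260 AU

d = 1/p = 1/0.01206″ = 82.919 pc.
At distance d (pc), an angle of θ arcsec spans θ·d AU: s = 63.4 × 82.919 = 5257.1 AU.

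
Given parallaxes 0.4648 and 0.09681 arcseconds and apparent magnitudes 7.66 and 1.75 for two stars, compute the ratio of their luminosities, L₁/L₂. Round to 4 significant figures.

d₁ = 1/p₁ = 1/0.4648″ = 2.1515 pc; d₂ = 1/p₂ = 1/0.09681″ = 10.33 pc.
M₁ = m₁ − 5 log₁₀ d₁ + 5 = 7.66 − 1.6637 + 5 = 10.9963.
M₂ = 1.75 − 5.0705 + 5 = 1.6795.
L₁/L₂ = 10^(0.4(M₂ − M₁)) = 10^(0.4 × (-9.3168)) = 10^(-3.72672) = 0.00018762.

L₁/L₂ = 0.0001876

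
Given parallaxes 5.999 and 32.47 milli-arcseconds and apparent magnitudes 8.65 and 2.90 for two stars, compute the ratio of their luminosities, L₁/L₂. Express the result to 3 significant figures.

L₁/L₂ = 0.147

d₁ = 1/p₁ = 1/0.005999″ = 166.69 pc; d₂ = 1/p₂ = 1/0.03247″ = 30.798 pc.
M₁ = m₁ − 5 log₁₀ d₁ + 5 = 8.65 − 11.1095 + 5 = 2.5405.
M₂ = 2.90 − 7.4426 + 5 = 0.4574.
L₁/L₂ = 10^(0.4(M₂ − M₁)) = 10^(0.4 × (-2.0831)) = 10^(-0.83324) = 0.14681.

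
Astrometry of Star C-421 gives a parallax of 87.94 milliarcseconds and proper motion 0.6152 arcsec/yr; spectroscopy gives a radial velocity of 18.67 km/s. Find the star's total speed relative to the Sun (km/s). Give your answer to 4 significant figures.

38.05 km/s

d = 1/p = 1/0.08794″ = 11.371 pc.
v_t = 4.740 μ d = 4.740 × 0.6152 × 11.371 = 33.158 km/s.
v = √(v_r² + v_t²) = √(18.67² + 33.158²) = √1448.02 = 38.053 km/s.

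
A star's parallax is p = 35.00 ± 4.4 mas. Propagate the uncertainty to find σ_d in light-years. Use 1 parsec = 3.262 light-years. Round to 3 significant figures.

11.7 ly

d = 1/p, so σ_d = σ_p / p².
σ_d = 0.00440 / (0.03500)² = 0.00440 / 0.001225 = 3.5918 pc = 3.5918 × 3.262 ly = 11.716 ly.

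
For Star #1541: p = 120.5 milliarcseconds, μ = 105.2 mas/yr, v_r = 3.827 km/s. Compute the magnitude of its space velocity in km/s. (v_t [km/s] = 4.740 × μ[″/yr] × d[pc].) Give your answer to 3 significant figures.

d = 1/p = 1/0.1205″ = 8.2988 pc.
μ = 105.2 mas/yr = 0.1052 ″/yr.
v_t = 4.740 μ d = 4.740 × 0.1052 × 8.2988 = 4.1382 km/s.
v = √(v_r² + v_t²) = √(3.827² + 4.1382²) = √31.7706 = 5.6365 km/s.

5.64 km/s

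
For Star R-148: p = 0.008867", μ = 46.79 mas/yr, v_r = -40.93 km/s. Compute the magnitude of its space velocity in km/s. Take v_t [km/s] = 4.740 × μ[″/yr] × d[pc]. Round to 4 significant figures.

47.97 km/s

d = 1/p = 1/0.008867″ = 112.78 pc.
μ = 46.79 mas/yr = 0.04679 ″/yr.
v_t = 4.740 μ d = 4.740 × 0.04679 × 112.78 = 25.013 km/s.
v = √(v_r² + v_t²) = √((-40.93)² + 25.013²) = √2300.92 = 47.968 km/s.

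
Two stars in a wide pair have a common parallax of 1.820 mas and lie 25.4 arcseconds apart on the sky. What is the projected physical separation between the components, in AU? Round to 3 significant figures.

d = 1/p = 1/0.001820″ = 549.45 pc.
At distance d (pc), an angle of θ arcsec spans θ·d AU: s = 25.4 × 549.45 = 13956 AU.

14000 AU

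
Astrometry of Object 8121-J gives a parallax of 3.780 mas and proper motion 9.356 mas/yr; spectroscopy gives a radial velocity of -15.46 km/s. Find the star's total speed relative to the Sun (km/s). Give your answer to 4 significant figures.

19.41 km/s

d = 1/p = 1/0.003780″ = 264.55 pc.
μ = 9.356 mas/yr = 0.009356 ″/yr.
v_t = 4.740 μ d = 4.740 × 0.009356 × 264.55 = 11.732 km/s.
v = √(v_r² + v_t²) = √((-15.46)² + 11.732²) = √376.651 = 19.407 km/s.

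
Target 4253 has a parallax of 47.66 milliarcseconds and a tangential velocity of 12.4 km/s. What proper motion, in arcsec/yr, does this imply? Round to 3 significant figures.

d = 1/p = 1/0.04766″ = 20.982 pc.
μ = v_t / (4.74 d) = 12.4 / (4.74 × 20.982) = 12.4 / 99.455 = 0.12468 ″/yr.

0.125 arcsec/yr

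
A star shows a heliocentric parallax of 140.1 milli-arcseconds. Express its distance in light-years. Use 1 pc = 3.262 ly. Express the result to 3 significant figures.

23.3 light years

p = 140.1 milli-arcseconds = 0.1401 arcsec.
d = 1/p = 1/0.1401 = 7.1378 pc.
In light-years: 7.1378 × 3.262 = 23.284 ly.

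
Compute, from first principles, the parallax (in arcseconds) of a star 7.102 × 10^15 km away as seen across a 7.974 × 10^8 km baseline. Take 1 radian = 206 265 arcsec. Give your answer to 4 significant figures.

0.02316 arcsec

θ ≈ B/d = (7.974 × 10^8) / (7.102 × 10^15) = 1.1228 × 10^-7 rad.
In arcseconds: 1.1228 × 10^-7 × 206265 = 0.023159″.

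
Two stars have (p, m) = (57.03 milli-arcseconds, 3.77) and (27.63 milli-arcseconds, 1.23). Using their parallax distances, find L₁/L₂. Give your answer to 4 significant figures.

L₁/L₂ = 0.02262

d₁ = 1/p₁ = 1/0.05703″ = 17.535 pc; d₂ = 1/p₂ = 1/0.02763″ = 36.193 pc.
M₁ = m₁ − 5 log₁₀ d₁ + 5 = 3.77 − 6.2195 + 5 = 2.5505.
M₂ = 1.23 − 7.7931 + 5 = -1.5631.
L₁/L₂ = 10^(0.4(M₂ − M₁)) = 10^(0.4 × (-4.1136)) = 10^(-1.64544) = 0.022624.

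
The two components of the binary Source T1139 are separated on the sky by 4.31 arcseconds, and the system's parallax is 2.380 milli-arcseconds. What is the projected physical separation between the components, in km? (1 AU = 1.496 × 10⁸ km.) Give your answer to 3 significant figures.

2.71 × 10^11 km

d = 1/p = 1/0.002380″ = 420.17 pc.
At distance d (pc), an angle of θ arcsec spans θ·d AU: s = 4.31 × 420.17 = 1810.9 AU.
= 1810.9 × 1.496 × 10⁸ km = 2.7091 × 10^11 km.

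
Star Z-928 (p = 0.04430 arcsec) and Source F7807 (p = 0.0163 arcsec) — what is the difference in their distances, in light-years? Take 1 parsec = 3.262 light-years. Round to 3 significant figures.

126 ly

d_A = 1/0.04430″ = 22.573 pc; d_B = 1/0.01630″ = 61.35 pc.
|d_B − d_A| = |61.35 − 22.573| = 38.777 pc = 38.777 × 3.262 ly = 126.49 ly.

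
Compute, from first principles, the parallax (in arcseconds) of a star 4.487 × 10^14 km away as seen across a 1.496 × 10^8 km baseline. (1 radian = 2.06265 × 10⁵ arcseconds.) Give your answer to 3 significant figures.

θ ≈ B/d = (1.496 × 10^8) / (4.487 × 10^14) = 3.3341 × 10^-7 rad.
In arcseconds: 3.3341 × 10^-7 × 206265 = 0.068771″.

0.0688 arcsec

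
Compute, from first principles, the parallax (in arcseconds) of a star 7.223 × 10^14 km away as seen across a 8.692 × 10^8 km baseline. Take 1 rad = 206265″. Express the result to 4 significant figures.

θ ≈ B/d = (8.692 × 10^8) / (7.223 × 10^14) = 1.2034 × 10^-6 rad.
In arcseconds: 1.2034 × 10^-6 × 206265 = 0.24822″.

0.2482 arcsec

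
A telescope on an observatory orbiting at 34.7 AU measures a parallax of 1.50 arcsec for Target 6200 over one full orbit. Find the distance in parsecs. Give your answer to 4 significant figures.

23.13 pc

With baseline B (in AU) and parallax p (in arcsec), d = B/p parsecs.
d = 34.7 / 1.50 = 23.133 pc.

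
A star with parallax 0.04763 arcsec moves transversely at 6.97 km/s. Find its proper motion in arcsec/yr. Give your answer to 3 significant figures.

d = 1/p = 1/0.04763″ = 20.995 pc.
μ = v_t / (4.74 d) = 6.97 / (4.74 × 20.995) = 6.97 / 99.516 = 0.070039 ″/yr.

0.0700 arcsec/yr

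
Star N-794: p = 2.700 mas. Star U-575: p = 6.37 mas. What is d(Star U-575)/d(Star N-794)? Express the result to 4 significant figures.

Since d = 1/p, d_B/d_A = p_A/p_B.
= 2.700 / 6.37 = 0.42386.

0.4239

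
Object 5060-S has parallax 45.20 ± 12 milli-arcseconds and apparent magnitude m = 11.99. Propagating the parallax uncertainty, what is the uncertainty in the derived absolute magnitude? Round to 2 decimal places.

M = m − 5 log₁₀ d + 5 = m + 5 log₁₀ p + 5, so ∂M/∂p = 5/(p ln 10).
σ_M = (5/ln 10) · (σ_p/p) = 2.1715 × 12/45.20 = 2.1715 × 0.26549 = 0.57651.

σ_M = 0.58 mag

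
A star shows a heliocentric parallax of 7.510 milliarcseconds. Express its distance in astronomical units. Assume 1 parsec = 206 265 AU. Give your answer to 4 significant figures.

2.747 × 10^7 AU

p = 7.510 milliarcseconds = 0.007510 arcsec.
d = 1/p = 1/0.007510 = 133.16 pc.
In AU: 133.16 × 206265 = 2.7466 × 10^7 AU.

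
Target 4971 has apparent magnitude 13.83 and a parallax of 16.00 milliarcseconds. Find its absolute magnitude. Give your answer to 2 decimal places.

M = 9.85

d = 1/p = 1/0.01600″ = 62.5 pc.
m − M = 5 log₁₀(62.5) − 5 = 8.9794 − 5 = 3.9794.
M = m − (m − M) = 13.83 − 3.9794 = 9.85.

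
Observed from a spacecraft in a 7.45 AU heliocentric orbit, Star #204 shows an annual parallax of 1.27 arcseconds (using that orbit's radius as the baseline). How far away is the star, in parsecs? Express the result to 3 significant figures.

5.87 pc

With baseline B (in AU) and parallax p (in arcsec), d = B/p parsecs.
d = 7.45 / 1.27 = 5.8661 pc.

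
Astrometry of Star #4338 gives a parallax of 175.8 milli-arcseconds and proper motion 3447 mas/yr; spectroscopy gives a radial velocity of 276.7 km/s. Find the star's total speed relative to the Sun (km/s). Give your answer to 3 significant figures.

292 km/s

d = 1/p = 1/0.1758″ = 5.6883 pc.
μ = 3447 mas/yr = 3.447 ″/yr.
v_t = 4.740 μ d = 4.740 × 3.447 × 5.6883 = 92.94 km/s.
v = √(v_r² + v_t²) = √(276.7² + 92.94²) = √85200.7 = 291.89 km/s.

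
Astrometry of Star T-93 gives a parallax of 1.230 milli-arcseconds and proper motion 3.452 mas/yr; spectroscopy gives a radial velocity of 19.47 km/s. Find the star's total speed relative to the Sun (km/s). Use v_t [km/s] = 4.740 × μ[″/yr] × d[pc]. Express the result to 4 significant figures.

23.58 km/s

d = 1/p = 1/0.001230″ = 813.01 pc.
μ = 3.452 mas/yr = 0.003452 ″/yr.
v_t = 4.740 μ d = 4.740 × 0.003452 × 813.01 = 13.303 km/s.
v = √(v_r² + v_t²) = √(19.47² + 13.303²) = √556.051 = 23.581 km/s.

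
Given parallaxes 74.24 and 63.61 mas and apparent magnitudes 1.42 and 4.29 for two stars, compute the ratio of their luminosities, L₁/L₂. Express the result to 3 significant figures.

L₁/L₂ = 10.3

d₁ = 1/p₁ = 1/0.07424″ = 13.47 pc; d₂ = 1/p₂ = 1/0.06361″ = 15.721 pc.
M₁ = m₁ − 5 log₁₀ d₁ + 5 = 1.42 − 5.6468 + 5 = 0.7732.
M₂ = 4.29 − 5.9824 + 5 = 3.3076.
L₁/L₂ = 10^(0.4(M₂ − M₁)) = 10^(0.4 × 2.5344) = 10^1.01376 = 10.322.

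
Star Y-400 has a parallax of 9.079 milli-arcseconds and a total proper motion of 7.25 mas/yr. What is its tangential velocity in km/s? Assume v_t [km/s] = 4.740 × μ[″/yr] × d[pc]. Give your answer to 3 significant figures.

3.79 km/s

d = 1/p = 1/0.009079″ = 110.14 pc.
μ = 7.25 mas/yr = 0.00725 ″/yr.
v_t = 4.74 × μ × d = 4.74 × 0.00725 × 110.14 = 3.785 km/s.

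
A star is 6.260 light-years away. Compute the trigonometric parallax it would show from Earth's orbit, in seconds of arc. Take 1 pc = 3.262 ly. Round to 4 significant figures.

d = 6.260 ly ÷ 3.262 = 1.9191 pc.
p = 1/d = 1/1.9191 = 0.52108 arcsec.

0.5211 arcsec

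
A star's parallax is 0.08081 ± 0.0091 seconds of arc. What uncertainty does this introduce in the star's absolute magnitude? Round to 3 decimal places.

M = m − 5 log₁₀ d + 5 = m + 5 log₁₀ p + 5, so ∂M/∂p = 5/(p ln 10).
σ_M = (5/ln 10) · (σ_p/p) = 2.1715 × 0.0091/0.08081 = 2.1715 × 0.11261 = 0.24453.

σ_M = 0.245 mag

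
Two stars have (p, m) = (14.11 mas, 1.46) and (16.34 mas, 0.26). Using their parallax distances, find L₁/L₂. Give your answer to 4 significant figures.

d₁ = 1/p₁ = 1/0.01411″ = 70.872 pc; d₂ = 1/p₂ = 1/0.01634″ = 61.2 pc.
M₁ = m₁ − 5 log₁₀ d₁ + 5 = 1.46 − 9.2524 + 5 = -2.7924.
M₂ = 0.26 − 8.9338 + 5 = -3.6738.
L₁/L₂ = 10^(0.4(M₂ − M₁)) = 10^(0.4 × (-0.8814)) = 10^(-0.35256) = 0.44406.

L₁/L₂ = 0.4441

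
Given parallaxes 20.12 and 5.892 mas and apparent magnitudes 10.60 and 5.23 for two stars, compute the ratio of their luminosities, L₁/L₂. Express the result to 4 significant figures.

L₁/L₂ = 0.0006099

d₁ = 1/p₁ = 1/0.02012″ = 49.702 pc; d₂ = 1/p₂ = 1/0.005892″ = 169.72 pc.
M₁ = m₁ − 5 log₁₀ d₁ + 5 = 10.60 − 8.4819 + 5 = 7.1181.
M₂ = 5.23 − 11.1487 + 5 = -0.9187.
L₁/L₂ = 10^(0.4(M₂ − M₁)) = 10^(0.4 × (-8.0368)) = 10^(-3.21472) = 0.00060993.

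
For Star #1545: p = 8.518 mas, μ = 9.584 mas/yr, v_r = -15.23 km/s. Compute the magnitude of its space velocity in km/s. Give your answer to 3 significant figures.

16.1 km/s

d = 1/p = 1/0.008518″ = 117.4 pc.
μ = 9.584 mas/yr = 0.009584 ″/yr.
v_t = 4.740 μ d = 4.740 × 0.009584 × 117.4 = 5.3333 km/s.
v = √(v_r² + v_t²) = √((-15.23)² + 5.3333²) = √260.397 = 16.137 km/s.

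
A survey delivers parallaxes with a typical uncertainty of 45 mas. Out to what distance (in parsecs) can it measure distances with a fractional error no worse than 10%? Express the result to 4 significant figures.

σ_d/d = σ_p/p, so the condition is σ_p/p ≤ 0.10, i.e. p ≥ σ_p/0.10.
p_min = 45/0.10 = 450 mas = 0.45 arcsec.
d_max = 1/p_min = 1/0.45 = 2.2222 pc.

2.222 pc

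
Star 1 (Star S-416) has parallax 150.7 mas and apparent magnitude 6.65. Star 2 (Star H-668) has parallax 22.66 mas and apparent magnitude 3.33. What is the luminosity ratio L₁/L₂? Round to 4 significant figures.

L₁/L₂ = 0.001062

d₁ = 1/p₁ = 1/0.1507″ = 6.6357 pc; d₂ = 1/p₂ = 1/0.02266″ = 44.131 pc.
M₁ = m₁ − 5 log₁₀ d₁ + 5 = 6.65 − 4.1094 + 5 = 7.5406.
M₂ = 3.33 − 8.2237 + 5 = 0.1063.
L₁/L₂ = 10^(0.4(M₂ − M₁)) = 10^(0.4 × (-7.4343)) = 10^(-2.97372) = 0.0010624.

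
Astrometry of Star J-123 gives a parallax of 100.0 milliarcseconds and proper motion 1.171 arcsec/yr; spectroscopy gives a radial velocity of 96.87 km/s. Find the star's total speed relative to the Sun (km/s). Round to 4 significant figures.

111.6 km/s

d = 1/p = 1/0.1000″ = 10 pc.
v_t = 4.740 μ d = 4.740 × 1.171 × 10 = 55.505 km/s.
v = √(v_r² + v_t²) = √(96.87² + 55.505²) = √12464.6 = 111.64 km/s.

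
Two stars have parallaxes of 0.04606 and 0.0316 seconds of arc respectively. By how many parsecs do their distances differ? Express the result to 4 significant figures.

d_A = 1/0.04606″ = 21.711 pc; d_B = 1/0.03160″ = 31.646 pc.
|d_B − d_A| = |31.646 − 21.711| = 9.935 pc.

9.935 pc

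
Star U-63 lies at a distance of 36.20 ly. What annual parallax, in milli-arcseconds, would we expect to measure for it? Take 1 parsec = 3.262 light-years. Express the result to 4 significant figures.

d = 36.20 ly ÷ 3.262 = 11.097 pc.
p = 1/d = 1/11.097 = 0.090114 arcsec.
= 0.090114 × 1000 = 90.114 mas.

90.11 mas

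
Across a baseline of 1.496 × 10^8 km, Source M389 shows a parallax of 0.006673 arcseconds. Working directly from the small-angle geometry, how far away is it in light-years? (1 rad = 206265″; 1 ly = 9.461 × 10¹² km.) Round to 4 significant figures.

θ = 0.006673″ = 0.006673/206265 = 3.2352 × 10^-8 rad.
d = B/θ = (1.496 × 10^8) / (3.2352 × 10^-8) = 4.6241 × 10^15 km = (4.6241 × 10^15) / (9.461 × 10^12) ly = 488.75 ly.

488.8 ly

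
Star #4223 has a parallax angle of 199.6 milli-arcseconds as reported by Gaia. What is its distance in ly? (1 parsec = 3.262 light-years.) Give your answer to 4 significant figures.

p = 199.6 milli-arcseconds = 0.1996 arcsec.
d = 1/p = 1/0.1996 = 5.01 pc.
In light-years: 5.01 × 3.262 = 16.343 ly.

16.34 ly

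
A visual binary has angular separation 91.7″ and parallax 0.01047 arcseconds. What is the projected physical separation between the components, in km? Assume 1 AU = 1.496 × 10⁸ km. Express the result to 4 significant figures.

d = 1/p = 1/0.01047″ = 95.511 pc.
At distance d (pc), an angle of θ arcsec spans θ·d AU: s = 91.7 × 95.511 = 8758.4 AU.
= 8758.4 × 1.496 × 10⁸ km = 1.3103 × 10^12 km.

1.310 × 10^12 km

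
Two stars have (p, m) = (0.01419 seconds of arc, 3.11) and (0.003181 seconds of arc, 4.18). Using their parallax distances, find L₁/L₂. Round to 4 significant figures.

L₁/L₂ = 0.1346

d₁ = 1/p₁ = 1/0.01419″ = 70.472 pc; d₂ = 1/p₂ = 1/0.003181″ = 314.37 pc.
M₁ = m₁ − 5 log₁₀ d₁ + 5 = 3.11 − 9.2401 + 5 = -1.1301.
M₂ = 4.18 − 12.4872 + 5 = -3.3072.
L₁/L₂ = 10^(0.4(M₂ − M₁)) = 10^(0.4 × (-2.1771)) = 10^(-0.87084) = 0.13464.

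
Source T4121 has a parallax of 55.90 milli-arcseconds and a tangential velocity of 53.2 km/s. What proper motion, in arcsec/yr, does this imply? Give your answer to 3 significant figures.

0.627 arcsec/yr

d = 1/p = 1/0.05590″ = 17.889 pc.
μ = v_t / (4.74 d) = 53.2 / (4.74 × 17.889) = 53.2 / 84.794 = 0.6274 ″/yr.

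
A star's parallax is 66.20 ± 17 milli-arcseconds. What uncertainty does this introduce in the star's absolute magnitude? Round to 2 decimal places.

σ_M = 0.56 mag

M = m − 5 log₁₀ d + 5 = m + 5 log₁₀ p + 5, so ∂M/∂p = 5/(p ln 10).
σ_M = (5/ln 10) · (σ_p/p) = 2.1715 × 17/66.20 = 2.1715 × 0.2568 = 0.55764.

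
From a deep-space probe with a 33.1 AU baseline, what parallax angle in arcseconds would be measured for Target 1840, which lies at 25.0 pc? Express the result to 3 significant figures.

p (arcsec) = B (AU) / d (pc).
p = 33.1 / 25.0 = 1.324 arcsec.

1.32 arcsec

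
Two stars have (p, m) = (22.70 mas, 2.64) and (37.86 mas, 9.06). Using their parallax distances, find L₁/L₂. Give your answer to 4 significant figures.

L₁/L₂ = 1029

d₁ = 1/p₁ = 1/0.02270″ = 44.053 pc; d₂ = 1/p₂ = 1/0.03786″ = 26.413 pc.
M₁ = m₁ − 5 log₁₀ d₁ + 5 = 2.64 − 8.2199 + 5 = -0.5799.
M₂ = 9.06 − 7.1091 + 5 = 6.9509.
L₁/L₂ = 10^(0.4(M₂ − M₁)) = 10^(0.4 × 7.5308) = 10^3.01232 = 1028.8.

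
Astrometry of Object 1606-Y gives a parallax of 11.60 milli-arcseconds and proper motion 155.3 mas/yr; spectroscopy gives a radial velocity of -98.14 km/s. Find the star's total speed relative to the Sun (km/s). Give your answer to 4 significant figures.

d = 1/p = 1/0.01160″ = 86.207 pc.
μ = 155.3 mas/yr = 0.1553 ″/yr.
v_t = 4.740 μ d = 4.740 × 0.1553 × 86.207 = 63.459 km/s.
v = √(v_r² + v_t²) = √((-98.14)² + 63.459²) = √13658.5 = 116.87 km/s.

116.9 km/s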